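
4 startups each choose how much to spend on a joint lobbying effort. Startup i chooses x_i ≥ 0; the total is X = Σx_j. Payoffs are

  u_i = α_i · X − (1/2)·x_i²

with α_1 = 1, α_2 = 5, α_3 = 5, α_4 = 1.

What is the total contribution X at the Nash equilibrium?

12

Startup i's FOC: ∂u_i/∂x_i = α_i − x_i = 0, so x_i* = α_i.
NE contributions = (1, 5, 5, 1); X = 12.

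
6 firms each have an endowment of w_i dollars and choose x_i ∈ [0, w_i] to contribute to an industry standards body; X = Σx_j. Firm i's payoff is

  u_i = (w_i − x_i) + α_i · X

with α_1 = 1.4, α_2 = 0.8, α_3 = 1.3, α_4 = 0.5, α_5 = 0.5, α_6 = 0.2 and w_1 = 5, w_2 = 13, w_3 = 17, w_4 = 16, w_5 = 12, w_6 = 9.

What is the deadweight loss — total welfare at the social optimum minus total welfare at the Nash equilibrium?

185

∂u_i/∂x_i = α_i − 1, so firm i contributes w_i if α_i > 1, else 0.
α_i > 1 for i ∈ {1, 3}; NE contributions (5, 0, 17, 0, 0, 0), X = 22.
W^NE = Σw_i − X^NE + (Σα_i)·X^NE = 72 + 3.7·22 = 153.4.
Planner: ∂(Σu_j)/∂x_i = Σα_j − 1 = 3.7 > 0, so everyone contributes w_i; X^SO = 72, W^SO = 72 + 3.7·72 = 338.4.
Deadweight loss = 185.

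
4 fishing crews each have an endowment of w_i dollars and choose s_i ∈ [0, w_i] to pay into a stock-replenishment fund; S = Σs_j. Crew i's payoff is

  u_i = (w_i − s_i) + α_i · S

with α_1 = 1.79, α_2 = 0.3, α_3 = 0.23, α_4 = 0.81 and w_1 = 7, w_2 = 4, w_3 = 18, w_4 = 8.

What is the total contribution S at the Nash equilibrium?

7

∂u_i/∂s_i = α_i − 1, so crew i contributes w_i if α_i > 1, else 0.
α_i > 1 for i ∈ {1}; NE contributions (7, 0, 0, 0), S = 7.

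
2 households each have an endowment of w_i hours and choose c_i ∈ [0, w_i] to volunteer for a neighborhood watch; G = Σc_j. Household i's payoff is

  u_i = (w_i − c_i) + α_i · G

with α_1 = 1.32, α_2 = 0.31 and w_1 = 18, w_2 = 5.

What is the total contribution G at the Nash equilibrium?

18

∂u_i/∂c_i = α_i − 1, so household i contributes w_i if α_i > 1, else 0.
α_i > 1 for i ∈ {1}; NE contributions (18, 0), G = 18.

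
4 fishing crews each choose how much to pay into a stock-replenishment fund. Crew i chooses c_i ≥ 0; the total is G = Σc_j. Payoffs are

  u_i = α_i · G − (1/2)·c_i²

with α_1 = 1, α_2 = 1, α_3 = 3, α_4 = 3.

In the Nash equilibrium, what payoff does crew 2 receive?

Crew i's FOC: ∂u_i/∂c_i = α_i − c_i = 0, so c_i* = α_i.
NE contributions = (1, 1, 3, 3); G = 8.
u_2 = α_2·G − ½·(c_2)² = 1·8 − ½·1² = 7.5.

7.5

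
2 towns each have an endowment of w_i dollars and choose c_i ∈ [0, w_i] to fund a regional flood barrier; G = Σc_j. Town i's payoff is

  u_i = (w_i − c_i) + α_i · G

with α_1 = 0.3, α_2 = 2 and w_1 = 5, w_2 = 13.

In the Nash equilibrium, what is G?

13

∂u_i/∂c_i = α_i − 1, so town i contributes w_i if α_i > 1, else 0.
α_i > 1 for i ∈ {2}; NE contributions (0, 13), G = 13.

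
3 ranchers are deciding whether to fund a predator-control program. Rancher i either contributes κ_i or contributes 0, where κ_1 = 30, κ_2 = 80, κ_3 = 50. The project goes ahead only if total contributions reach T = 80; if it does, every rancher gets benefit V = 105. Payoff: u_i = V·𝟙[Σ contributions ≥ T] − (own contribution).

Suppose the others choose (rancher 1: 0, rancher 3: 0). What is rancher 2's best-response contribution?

80

Others' total = 0. Contributing 80 brings total to 80 ≥ 80: gain V − κ_2 = 25.
Best response: 80.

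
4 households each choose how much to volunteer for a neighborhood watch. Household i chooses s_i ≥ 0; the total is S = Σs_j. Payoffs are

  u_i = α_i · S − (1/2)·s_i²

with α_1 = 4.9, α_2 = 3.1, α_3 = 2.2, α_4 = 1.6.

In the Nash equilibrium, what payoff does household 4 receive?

17.6

Household i's FOC: ∂u_i/∂s_i = α_i − s_i = 0, so s_i* = α_i.
NE contributions = (4.9, 3.1, 2.2, 1.6); S = 11.8.
u_4 = α_4·S − ½·(s_4)² = 1.6·11.8 − ½·1.6² = 17.6.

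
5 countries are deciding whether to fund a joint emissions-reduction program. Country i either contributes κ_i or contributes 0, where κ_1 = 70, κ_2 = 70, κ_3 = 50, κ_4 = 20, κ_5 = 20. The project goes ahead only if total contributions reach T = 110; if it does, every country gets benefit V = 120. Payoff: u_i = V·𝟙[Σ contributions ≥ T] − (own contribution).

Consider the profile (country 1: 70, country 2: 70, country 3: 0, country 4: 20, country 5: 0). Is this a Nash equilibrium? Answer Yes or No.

Total = 160 ≥ 110: provided.
Country 1 (pledges 70, payoff 50): dropping to 0 → total 90, payoff 0. No gain.
Country 2 (pledges 70, payoff 50): dropping to 0 → total 90, payoff 0. No gain.
Country 3 (pledges 0, payoff 120): pledging 50 → total 210, payoff 70. No gain.
Country 4 (pledges 20, payoff 100): dropping to 0 → total 140, payoff 120. Profitable deviation.

No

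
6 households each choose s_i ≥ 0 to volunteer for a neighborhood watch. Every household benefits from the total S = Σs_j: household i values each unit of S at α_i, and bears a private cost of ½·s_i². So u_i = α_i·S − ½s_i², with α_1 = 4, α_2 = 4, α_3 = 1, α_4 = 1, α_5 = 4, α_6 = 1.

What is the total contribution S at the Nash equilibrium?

15

Household i's FOC: ∂u_i/∂s_i = α_i − s_i = 0, so s_i* = α_i.
NE contributions = (4, 4, 1, 1, 4, 1); S = 15.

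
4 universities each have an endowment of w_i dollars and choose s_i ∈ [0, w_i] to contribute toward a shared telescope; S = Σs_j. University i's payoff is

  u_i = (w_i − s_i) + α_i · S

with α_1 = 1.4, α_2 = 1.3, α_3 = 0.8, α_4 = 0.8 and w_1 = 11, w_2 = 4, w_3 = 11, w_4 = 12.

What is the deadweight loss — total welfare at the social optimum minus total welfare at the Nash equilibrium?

∂u_i/∂s_i = α_i − 1, so university i contributes w_i if α_i > 1, else 0.
α_i > 1 for i ∈ {1, 2}; NE contributions (11, 4, 0, 0), S = 15.
W^NE = Σw_i − S^NE + (Σα_i)·S^NE = 38 + 3.3·15 = 87.5.
Planner: ∂(Σu_j)/∂s_i = Σα_j − 1 = 3.3 > 0, so everyone contributes w_i; S^SO = 38, W^SO = 38 + 3.3·38 = 163.4.
Deadweight loss = 75.9.

75.9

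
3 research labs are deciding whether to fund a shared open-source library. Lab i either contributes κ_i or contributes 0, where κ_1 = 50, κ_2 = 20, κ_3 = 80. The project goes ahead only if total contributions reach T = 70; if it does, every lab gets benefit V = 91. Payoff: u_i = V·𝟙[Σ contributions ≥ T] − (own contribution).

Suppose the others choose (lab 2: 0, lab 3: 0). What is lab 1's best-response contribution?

0

Others' total = 0. Even contributing 50 gives 50 < 70: no benefit either way.
Best response: 0.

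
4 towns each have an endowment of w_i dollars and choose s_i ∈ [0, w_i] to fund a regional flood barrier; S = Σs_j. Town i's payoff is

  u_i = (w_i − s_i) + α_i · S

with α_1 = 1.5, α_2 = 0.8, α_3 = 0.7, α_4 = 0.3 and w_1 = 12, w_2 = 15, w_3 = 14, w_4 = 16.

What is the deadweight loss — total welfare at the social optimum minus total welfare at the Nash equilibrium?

103.5

∂u_i/∂s_i = α_i − 1, so town i contributes w_i if α_i > 1, else 0.
α_i > 1 for i ∈ {1}; NE contributions (12, 0, 0, 0), S = 12.
W^NE = Σw_i − S^NE + (Σα_i)·S^NE = 57 + 2.3·12 = 84.6.
Planner: ∂(Σu_j)/∂s_i = Σα_j − 1 = 2.3 > 0, so everyone contributes w_i; S^SO = 57, W^SO = 57 + 2.3·57 = 188.1.
Deadweight loss = 103.5.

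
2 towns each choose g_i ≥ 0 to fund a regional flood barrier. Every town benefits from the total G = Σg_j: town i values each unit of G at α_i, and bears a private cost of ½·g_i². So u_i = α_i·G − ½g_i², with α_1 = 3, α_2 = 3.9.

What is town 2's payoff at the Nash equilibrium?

Town i's FOC: ∂u_i/∂g_i = α_i − g_i = 0, so g_i* = α_i.
NE contributions = (3, 3.9); G = 6.9.
u_2 = α_2·G − ½·(g_2)² = 3.9·6.9 − ½·3.9² = 19.305.

19.305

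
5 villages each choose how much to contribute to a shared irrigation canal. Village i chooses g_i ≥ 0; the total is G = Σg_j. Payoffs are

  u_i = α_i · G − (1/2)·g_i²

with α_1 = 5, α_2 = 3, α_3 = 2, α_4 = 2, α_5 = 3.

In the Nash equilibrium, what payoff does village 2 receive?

Village i's FOC: ∂u_i/∂g_i = α_i − g_i = 0, so g_i* = α_i.
NE contributions = (5, 3, 2, 2, 3); G = 15.
u_2 = α_2·G − ½·(g_2)² = 3·15 − ½·3² = 40.5.

40.5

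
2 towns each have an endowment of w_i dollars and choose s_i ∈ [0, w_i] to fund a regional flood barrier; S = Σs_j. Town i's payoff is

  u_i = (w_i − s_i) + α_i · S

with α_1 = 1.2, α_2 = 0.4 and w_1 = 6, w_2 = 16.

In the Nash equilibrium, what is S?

6

∂u_i/∂s_i = α_i − 1, so town i contributes w_i if α_i > 1, else 0.
α_i > 1 for i ∈ {1}; NE contributions (6, 0), S = 6.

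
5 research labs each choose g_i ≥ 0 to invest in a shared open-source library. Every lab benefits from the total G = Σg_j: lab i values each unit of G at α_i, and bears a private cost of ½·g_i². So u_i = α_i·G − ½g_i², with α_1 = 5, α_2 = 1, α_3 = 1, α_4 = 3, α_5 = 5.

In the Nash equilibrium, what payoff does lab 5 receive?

62.5

Lab i's FOC: ∂u_i/∂g_i = α_i − g_i = 0, so g_i* = α_i.
NE contributions = (5, 1, 1, 3, 5); G = 15.
u_5 = α_5·G − ½·(g_5)² = 5·15 − ½·5² = 62.5.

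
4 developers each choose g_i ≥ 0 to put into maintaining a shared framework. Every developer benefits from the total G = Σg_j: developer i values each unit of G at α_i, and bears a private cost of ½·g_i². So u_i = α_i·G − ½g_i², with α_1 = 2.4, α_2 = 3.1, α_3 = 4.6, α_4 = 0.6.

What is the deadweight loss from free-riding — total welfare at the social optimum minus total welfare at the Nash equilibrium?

Developer i's FOC: ∂u_i/∂g_i = α_i − g_i = 0, so g_i* = α_i.
NE contributions = (2.4, 3.1, 4.6, 0.6); G = 10.7.
W^NE = (Σα)·G − ½Σα_i² = 10.7² − ½·36.89 = 96.045.
Planner sets g_i = Σα_j = 10.7 for every i, so G^SO = 4·10.7 = 42.8.
W^SO = (Σα)·G^SO − ½·4·(Σα)² = (4/2)·10.7² = 228.98.
Deadweight loss = W^SO − W^NE = 132.935.

132.935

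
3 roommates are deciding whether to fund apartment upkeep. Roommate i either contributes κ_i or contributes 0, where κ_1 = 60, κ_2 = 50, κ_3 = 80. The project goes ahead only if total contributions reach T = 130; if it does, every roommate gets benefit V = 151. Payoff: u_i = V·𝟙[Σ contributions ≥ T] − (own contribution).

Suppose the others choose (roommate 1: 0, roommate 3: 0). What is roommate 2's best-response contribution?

Others' total = 0. Even contributing 50 gives 50 < 130: no benefit either way.
Best response: 0.

0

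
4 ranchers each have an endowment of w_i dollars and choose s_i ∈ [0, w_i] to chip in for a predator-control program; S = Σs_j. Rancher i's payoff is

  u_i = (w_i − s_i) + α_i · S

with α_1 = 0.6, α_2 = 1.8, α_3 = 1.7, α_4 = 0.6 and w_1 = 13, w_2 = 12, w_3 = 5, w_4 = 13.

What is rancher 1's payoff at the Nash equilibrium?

23.2

∂u_i/∂s_i = α_i − 1, so rancher i contributes w_i if α_i > 1, else 0.
α_i > 1 for i ∈ {2, 3}; NE contributions (0, 12, 5, 0), S = 17.
u_1 = (13 − 0) + 0.6·17 = 23.2.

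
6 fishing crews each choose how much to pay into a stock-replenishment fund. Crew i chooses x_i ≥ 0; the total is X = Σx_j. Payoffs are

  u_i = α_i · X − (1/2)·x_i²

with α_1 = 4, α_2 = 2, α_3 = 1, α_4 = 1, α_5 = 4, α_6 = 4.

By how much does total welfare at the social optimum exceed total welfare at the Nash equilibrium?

Crew i's FOC: ∂u_i/∂x_i = α_i − x_i = 0, so x_i* = α_i.
NE contributions = (4, 2, 1, 1, 4, 4); X = 16.
W^NE = (Σα)·X − ½Σα_i² = 16² − ½·54 = 229.
Planner sets x_i = Σα_j = 16 for every i, so X^SO = 6·16 = 96.
W^SO = (Σα)·X^SO − ½·6·(Σα)² = (6/2)·16² = 768.
Deadweight loss = W^SO − W^NE = 539.

539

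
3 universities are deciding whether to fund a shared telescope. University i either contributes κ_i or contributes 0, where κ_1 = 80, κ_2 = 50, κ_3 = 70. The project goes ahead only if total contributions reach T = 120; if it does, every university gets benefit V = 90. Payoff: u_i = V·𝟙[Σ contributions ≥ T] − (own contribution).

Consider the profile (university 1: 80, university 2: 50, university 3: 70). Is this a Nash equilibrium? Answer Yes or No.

Total = 200 ≥ 120: provided.
University 1 (pledges 80, payoff 10): dropping to 0 → total 120, payoff 90. Profitable deviation.

No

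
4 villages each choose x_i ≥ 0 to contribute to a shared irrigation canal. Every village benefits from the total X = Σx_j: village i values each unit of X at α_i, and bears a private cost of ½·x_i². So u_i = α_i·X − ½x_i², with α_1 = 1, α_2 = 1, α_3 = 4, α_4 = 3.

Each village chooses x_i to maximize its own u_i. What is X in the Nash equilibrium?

9

Village i's FOC: ∂u_i/∂x_i = α_i − x_i = 0, so x_i* = α_i.
NE contributions = (1, 1, 4, 3); X = 9.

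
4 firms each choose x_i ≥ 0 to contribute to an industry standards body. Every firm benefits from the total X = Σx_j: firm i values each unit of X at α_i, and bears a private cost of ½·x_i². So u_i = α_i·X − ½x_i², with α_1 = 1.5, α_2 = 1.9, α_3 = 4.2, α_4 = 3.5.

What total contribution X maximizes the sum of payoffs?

44.4

Planner FOC: ∂(Σu_j)/∂x_i = (Σα_j) − x_i = 0, so x_i^SO = Σα_j = 11.1 for every i; X^SO = 44.4.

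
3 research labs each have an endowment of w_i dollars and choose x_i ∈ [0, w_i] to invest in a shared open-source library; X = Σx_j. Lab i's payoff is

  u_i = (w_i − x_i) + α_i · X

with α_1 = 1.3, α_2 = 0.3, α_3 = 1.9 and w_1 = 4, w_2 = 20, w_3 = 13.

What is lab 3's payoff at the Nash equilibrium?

32.3

∂u_i/∂x_i = α_i − 1, so lab i contributes w_i if α_i > 1, else 0.
α_i > 1 for i ∈ {1, 3}; NE contributions (4, 0, 13), X = 17.
u_3 = (13 − 13) + 1.9·17 = 32.3.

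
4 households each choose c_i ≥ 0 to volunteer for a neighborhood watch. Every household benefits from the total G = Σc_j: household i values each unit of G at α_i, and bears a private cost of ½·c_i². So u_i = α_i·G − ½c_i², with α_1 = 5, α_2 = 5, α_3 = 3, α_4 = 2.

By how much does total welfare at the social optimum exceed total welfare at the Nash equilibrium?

Household i's FOC: ∂u_i/∂c_i = α_i − c_i = 0, so c_i* = α_i.
NE contributions = (5, 5, 3, 2); G = 15.
W^NE = (Σα)·G − ½Σα_i² = 15² − ½·63 = 193.5.
Planner sets c_i = Σα_j = 15 for every i, so G^SO = 4·15 = 60.
W^SO = (Σα)·G^SO − ½·4·(Σα)² = (4/2)·15² = 450.
Deadweight loss = W^SO − W^NE = 256.5.

256.5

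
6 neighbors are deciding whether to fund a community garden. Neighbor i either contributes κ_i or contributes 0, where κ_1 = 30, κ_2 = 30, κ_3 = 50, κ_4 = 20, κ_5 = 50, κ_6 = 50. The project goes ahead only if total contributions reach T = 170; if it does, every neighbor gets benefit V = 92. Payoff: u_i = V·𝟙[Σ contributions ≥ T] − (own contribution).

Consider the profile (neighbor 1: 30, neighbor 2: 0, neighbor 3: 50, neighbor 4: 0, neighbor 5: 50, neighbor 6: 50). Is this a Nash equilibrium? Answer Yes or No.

Total = 180 ≥ 170: provided.
Neighbor 1 (pledges 30, payoff 62): dropping to 0 → total 150, payoff 0. No gain.
Neighbor 2 (pledges 0, payoff 92): pledging 30 → total 210, payoff 62. No gain.
Neighbor 3 (pledges 50, payoff 42): dropping to 0 → total 130, payoff 0. No gain.
Neighbor 4 (pledges 0, payoff 92): pledging 20 → total 200, payoff 72. No gain.
Neighbor 5 (pledges 50, payoff 42): dropping to 0 → total 130, payoff 0. No gain.
Neighbor 6 (pledges 50, payoff 42): dropping to 0 → total 130, payoff 0. No gain.

Yes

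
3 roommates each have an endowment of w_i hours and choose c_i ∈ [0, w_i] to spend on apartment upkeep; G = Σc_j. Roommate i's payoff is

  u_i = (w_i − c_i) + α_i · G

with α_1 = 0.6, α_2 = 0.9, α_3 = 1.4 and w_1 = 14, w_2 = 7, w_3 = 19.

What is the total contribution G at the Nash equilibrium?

19

∂u_i/∂c_i = α_i − 1, so roommate i contributes w_i if α_i > 1, else 0.
α_i > 1 for i ∈ {3}; NE contributions (0, 0, 19), G = 19.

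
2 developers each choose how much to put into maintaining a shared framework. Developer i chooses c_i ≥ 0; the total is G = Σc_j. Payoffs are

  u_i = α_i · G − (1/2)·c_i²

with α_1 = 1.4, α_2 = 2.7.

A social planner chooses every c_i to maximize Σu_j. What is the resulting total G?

Planner FOC: ∂(Σu_j)/∂c_i = (Σα_j) − c_i = 0, so c_i^SO = Σα_j = 4.1 for every i; G^SO = 8.2.

8.2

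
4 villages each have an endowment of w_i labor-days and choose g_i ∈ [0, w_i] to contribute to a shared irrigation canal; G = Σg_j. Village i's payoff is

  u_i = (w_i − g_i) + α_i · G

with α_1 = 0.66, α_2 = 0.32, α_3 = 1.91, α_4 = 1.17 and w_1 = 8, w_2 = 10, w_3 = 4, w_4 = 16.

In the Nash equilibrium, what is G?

20

∂u_i/∂g_i = α_i − 1, so village i contributes w_i if α_i > 1, else 0.
α_i > 1 for i ∈ {3, 4}; NE contributions (0, 0, 4, 16), G = 20.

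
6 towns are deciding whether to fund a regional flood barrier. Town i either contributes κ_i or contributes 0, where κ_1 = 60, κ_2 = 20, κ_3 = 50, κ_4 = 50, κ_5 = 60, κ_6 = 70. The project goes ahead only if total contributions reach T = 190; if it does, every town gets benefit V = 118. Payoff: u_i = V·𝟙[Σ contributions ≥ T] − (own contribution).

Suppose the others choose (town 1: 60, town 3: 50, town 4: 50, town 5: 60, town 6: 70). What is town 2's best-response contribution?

Others' total = 290 ≥ 190; contributing adds cost 20 for no extra benefit.
Best response: 0.

0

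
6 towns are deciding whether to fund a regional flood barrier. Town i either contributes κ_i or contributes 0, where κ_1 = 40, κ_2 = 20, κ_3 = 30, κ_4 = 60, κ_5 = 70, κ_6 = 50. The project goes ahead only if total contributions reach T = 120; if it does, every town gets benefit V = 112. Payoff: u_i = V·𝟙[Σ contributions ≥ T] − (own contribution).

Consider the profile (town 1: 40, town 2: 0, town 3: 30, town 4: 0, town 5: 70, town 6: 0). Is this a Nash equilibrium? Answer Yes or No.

Total = 140 ≥ 120: provided.
Town 1 (pledges 40, payoff 72): dropping to 0 → total 100, payoff 0. No gain.
Town 2 (pledges 0, payoff 112): pledging 20 → total 160, payoff 92. No gain.
Town 3 (pledges 30, payoff 82): dropping to 0 → total 110, payoff 0. No gain.
Town 4 (pledges 0, payoff 112): pledging 60 → total 200, payoff 52. No gain.
Town 5 (pledges 70, payoff 42): dropping to 0 → total 70, payoff 0. No gain.
Town 6 (pledges 0, payoff 112): pledging 50 → total 190, payoff 62. No gain.

Yes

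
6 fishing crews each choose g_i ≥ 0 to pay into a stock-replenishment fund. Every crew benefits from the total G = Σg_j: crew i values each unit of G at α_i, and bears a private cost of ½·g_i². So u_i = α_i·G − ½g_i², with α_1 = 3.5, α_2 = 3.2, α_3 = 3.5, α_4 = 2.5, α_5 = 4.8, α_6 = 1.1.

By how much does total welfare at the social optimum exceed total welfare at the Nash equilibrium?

Crew i's FOC: ∂u_i/∂g_i = α_i − g_i = 0, so g_i* = α_i.
NE contributions = (3.5, 3.2, 3.5, 2.5, 4.8, 1.1); G = 18.6.
W^NE = (Σα)·G − ½Σα_i² = 18.6² − ½·65.24 = 313.34.
Planner sets g_i = Σα_j = 18.6 for every i, so G^SO = 6·18.6 = 111.6.
W^SO = (Σα)·G^SO − ½·6·(Σα)² = (6/2)·18.6² = 1037.88.
Deadweight loss = W^SO − W^NE = 724.54.

724.54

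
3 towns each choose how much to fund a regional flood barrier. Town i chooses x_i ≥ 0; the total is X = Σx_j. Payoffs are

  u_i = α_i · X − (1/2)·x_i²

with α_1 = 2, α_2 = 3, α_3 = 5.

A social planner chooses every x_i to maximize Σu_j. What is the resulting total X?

30

Planner FOC: ∂(Σu_j)/∂x_i = (Σα_j) − x_i = 0, so x_i^SO = Σα_j = 10 for every i; X^SO = 30.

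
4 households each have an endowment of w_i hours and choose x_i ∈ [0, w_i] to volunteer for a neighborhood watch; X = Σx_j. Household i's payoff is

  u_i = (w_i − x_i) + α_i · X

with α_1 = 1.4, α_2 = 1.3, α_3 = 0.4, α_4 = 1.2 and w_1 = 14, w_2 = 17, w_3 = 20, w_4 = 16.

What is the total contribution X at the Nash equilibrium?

∂u_i/∂x_i = α_i − 1, so household i contributes w_i if α_i > 1, else 0.
α_i > 1 for i ∈ {1, 2, 4}; NE contributions (14, 17, 0, 16), X = 47.

47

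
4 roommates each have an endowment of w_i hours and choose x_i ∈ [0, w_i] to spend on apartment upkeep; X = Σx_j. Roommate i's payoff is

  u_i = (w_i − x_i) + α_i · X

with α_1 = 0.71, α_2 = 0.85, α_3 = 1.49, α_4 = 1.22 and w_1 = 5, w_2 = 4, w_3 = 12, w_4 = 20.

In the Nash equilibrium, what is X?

∂u_i/∂x_i = α_i − 1, so roommate i contributes w_i if α_i > 1, else 0.
α_i > 1 for i ∈ {3, 4}; NE contributions (0, 0, 12, 20), X = 32.

32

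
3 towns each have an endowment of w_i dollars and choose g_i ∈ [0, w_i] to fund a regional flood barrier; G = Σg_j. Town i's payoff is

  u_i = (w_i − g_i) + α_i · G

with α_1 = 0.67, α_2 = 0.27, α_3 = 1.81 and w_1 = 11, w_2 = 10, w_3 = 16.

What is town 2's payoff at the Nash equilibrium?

∂u_i/∂g_i = α_i − 1, so town i contributes w_i if α_i > 1, else 0.
α_i > 1 for i ∈ {3}; NE contributions (0, 0, 16), G = 16.
u_2 = (10 − 0) + 0.27·16 = 14.32.

14.32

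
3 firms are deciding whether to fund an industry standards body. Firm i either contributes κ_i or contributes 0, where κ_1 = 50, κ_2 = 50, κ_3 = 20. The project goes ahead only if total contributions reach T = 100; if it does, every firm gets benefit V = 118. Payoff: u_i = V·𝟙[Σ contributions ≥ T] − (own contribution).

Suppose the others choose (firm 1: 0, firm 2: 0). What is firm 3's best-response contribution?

Others' total = 0. Even contributing 20 gives 20 < 100: no benefit either way.
Best response: 0.

0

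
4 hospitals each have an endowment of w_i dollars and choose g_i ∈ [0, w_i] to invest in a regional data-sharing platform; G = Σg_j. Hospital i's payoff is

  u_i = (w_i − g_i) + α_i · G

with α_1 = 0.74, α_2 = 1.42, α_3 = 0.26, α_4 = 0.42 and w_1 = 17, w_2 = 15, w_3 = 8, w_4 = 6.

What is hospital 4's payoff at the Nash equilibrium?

12.3

∂u_i/∂g_i = α_i − 1, so hospital i contributes w_i if α_i > 1, else 0.
α_i > 1 for i ∈ {2}; NE contributions (0, 15, 0, 0), G = 15.
u_4 = (6 − 0) + 0.42·15 = 12.3.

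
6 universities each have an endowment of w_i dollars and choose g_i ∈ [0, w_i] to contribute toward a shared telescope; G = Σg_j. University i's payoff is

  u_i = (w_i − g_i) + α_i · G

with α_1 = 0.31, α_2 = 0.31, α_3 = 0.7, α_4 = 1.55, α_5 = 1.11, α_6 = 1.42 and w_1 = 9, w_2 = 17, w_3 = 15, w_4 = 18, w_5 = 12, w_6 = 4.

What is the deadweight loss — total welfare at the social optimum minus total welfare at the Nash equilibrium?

∂u_i/∂g_i = α_i − 1, so university i contributes w_i if α_i > 1, else 0.
α_i > 1 for i ∈ {4, 5, 6}; NE contributions (0, 0, 0, 18, 12, 4), G = 34.
W^NE = Σw_i − G^NE + (Σα_i)·G^NE = 75 + 4.4·34 = 224.6.
Planner: ∂(Σu_j)/∂g_i = Σα_j − 1 = 4.4 > 0, so everyone contributes w_i; G^SO = 75, W^SO = 75 + 4.4·75 = 405.
Deadweight loss = 180.4.

180.4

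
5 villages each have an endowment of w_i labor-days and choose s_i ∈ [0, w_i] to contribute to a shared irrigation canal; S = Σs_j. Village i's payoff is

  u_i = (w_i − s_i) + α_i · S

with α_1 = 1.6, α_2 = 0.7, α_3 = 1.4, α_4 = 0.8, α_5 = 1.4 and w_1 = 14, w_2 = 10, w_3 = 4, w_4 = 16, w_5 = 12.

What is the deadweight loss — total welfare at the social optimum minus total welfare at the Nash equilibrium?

127.4

∂u_i/∂s_i = α_i − 1, so village i contributes w_i if α_i > 1, else 0.
α_i > 1 for i ∈ {1, 3, 5}; NE contributions (14, 0, 4, 0, 12), S = 30.
W^NE = Σw_i − S^NE + (Σα_i)·S^NE = 56 + 4.9·30 = 203.
Planner: ∂(Σu_j)/∂s_i = Σα_j − 1 = 4.9 > 0, so everyone contributes w_i; S^SO = 56, W^SO = 56 + 4.9·56 = 330.4.
Deadweight loss = 127.4.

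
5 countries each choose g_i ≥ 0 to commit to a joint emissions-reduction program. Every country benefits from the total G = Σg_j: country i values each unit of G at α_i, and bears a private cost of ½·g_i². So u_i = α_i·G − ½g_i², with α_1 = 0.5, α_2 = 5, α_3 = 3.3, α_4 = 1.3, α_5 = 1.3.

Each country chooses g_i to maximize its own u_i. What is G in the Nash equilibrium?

11.4

Country i's FOC: ∂u_i/∂g_i = α_i − g_i = 0, so g_i* = α_i.
NE contributions = (0.5, 5, 3.3, 1.3, 1.3); G = 11.4.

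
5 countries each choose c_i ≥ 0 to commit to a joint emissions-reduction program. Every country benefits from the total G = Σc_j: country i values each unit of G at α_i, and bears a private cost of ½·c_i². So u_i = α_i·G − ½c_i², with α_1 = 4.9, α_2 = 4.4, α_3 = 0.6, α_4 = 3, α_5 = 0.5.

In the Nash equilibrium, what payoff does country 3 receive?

7.86

Country i's FOC: ∂u_i/∂c_i = α_i − c_i = 0, so c_i* = α_i.
NE contributions = (4.9, 4.4, 0.6, 3, 0.5); G = 13.4.
u_3 = α_3·G − ½·(c_3)² = 0.6·13.4 − ½·0.6² = 7.86.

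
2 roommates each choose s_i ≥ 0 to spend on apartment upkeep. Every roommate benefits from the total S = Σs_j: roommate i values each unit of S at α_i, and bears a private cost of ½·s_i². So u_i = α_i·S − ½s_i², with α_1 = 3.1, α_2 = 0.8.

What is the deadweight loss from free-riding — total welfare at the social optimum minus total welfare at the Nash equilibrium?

5.125

Roommate i's FOC: ∂u_i/∂s_i = α_i − s_i = 0, so s_i* = α_i.
NE contributions = (3.1, 0.8); S = 3.9.
W^NE = (Σα)·S − ½Σα_i² = 3.9² − ½·10.25 = 10.085.
Planner sets s_i = Σα_j = 3.9 for every i, so S^SO = 2·3.9 = 7.8.
W^SO = (Σα)·S^SO − ½·2·(Σα)² = (2/2)·3.9² = 15.21.
Deadweight loss = W^SO − W^NE = 5.125.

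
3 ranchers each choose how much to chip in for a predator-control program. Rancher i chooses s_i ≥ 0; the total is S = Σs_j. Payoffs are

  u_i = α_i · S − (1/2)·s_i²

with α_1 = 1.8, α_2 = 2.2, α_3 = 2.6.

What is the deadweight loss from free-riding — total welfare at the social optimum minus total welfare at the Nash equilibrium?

29.2

Rancher i's FOC: ∂u_i/∂s_i = α_i − s_i = 0, so s_i* = α_i.
NE contributions = (1.8, 2.2, 2.6); S = 6.6.
W^NE = (Σα)·S − ½Σα_i² = 6.6² − ½·14.84 = 36.14.
Planner sets s_i = Σα_j = 6.6 for every i, so S^SO = 3·6.6 = 19.8.
W^SO = (Σα)·S^SO − ½·3·(Σα)² = (3/2)·6.6² = 65.34.
Deadweight loss = W^SO − W^NE = 29.2.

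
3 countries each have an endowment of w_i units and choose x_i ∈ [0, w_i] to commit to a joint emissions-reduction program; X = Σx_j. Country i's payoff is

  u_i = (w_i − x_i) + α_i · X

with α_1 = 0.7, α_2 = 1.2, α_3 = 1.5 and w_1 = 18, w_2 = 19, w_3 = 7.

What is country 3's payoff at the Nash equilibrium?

∂u_i/∂x_i = α_i − 1, so country i contributes w_i if α_i > 1, else 0.
α_i > 1 for i ∈ {2, 3}; NE contributions (0, 19, 7), X = 26.
u_3 = (7 − 7) + 1.5·26 = 39.

39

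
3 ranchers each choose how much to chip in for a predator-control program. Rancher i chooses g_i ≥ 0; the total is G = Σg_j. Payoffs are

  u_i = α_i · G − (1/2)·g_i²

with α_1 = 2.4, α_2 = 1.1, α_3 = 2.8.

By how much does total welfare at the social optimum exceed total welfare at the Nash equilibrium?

27.25

Rancher i's FOC: ∂u_i/∂g_i = α_i − g_i = 0, so g_i* = α_i.
NE contributions = (2.4, 1.1, 2.8); G = 6.3.
W^NE = (Σα)·G − ½Σα_i² = 6.3² − ½·14.81 = 32.285.
Planner sets g_i = Σα_j = 6.3 for every i, so G^SO = 3·6.3 = 18.9.
W^SO = (Σα)·G^SO − ½·3·(Σα)² = (3/2)·6.3² = 59.535.
Deadweight loss = W^SO − W^NE = 27.25.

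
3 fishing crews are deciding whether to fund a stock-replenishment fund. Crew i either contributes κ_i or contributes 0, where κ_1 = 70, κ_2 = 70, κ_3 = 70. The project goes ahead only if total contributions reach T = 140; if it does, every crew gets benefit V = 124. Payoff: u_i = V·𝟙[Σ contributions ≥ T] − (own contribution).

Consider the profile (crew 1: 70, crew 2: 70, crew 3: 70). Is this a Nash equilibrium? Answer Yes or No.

No

Total = 210 ≥ 140: provided.
Crew 1 (pledges 70, payoff 54): dropping to 0 → total 140, payoff 124. Profitable deviation.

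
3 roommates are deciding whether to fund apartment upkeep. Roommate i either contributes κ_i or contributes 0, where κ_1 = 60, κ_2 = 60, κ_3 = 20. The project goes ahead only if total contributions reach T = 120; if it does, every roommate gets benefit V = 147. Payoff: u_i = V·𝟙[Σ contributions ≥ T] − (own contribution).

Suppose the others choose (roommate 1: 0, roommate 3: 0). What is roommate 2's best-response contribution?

0

Others' total = 0. Even contributing 60 gives 60 < 120: no benefit either way.
Best response: 0.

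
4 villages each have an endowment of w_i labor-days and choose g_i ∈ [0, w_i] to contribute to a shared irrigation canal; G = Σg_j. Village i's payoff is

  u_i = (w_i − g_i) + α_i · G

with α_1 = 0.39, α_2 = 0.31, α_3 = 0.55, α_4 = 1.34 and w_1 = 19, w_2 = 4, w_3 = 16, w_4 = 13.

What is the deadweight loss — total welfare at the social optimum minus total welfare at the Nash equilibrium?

62.01

∂u_i/∂g_i = α_i − 1, so village i contributes w_i if α_i > 1, else 0.
α_i > 1 for i ∈ {4}; NE contributions (0, 0, 0, 13), G = 13.
W^NE = Σw_i − G^NE + (Σα_i)·G^NE = 52 + 1.59·13 = 72.67.
Planner: ∂(Σu_j)/∂g_i = Σα_j − 1 = 1.59 > 0, so everyone contributes w_i; G^SO = 52, W^SO = 52 + 1.59·52 = 134.68.
Deadweight loss = 62.01.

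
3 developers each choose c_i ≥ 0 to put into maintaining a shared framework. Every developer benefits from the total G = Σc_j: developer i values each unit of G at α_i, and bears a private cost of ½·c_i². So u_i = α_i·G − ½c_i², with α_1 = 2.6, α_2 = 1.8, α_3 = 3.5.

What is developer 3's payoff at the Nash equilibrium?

Developer i's FOC: ∂u_i/∂c_i = α_i − c_i = 0, so c_i* = α_i.
NE contributions = (2.6, 1.8, 3.5); G = 7.9.
u_3 = α_3·G − ½·(c_3)² = 3.5·7.9 − ½·3.5² = 21.525.

21.525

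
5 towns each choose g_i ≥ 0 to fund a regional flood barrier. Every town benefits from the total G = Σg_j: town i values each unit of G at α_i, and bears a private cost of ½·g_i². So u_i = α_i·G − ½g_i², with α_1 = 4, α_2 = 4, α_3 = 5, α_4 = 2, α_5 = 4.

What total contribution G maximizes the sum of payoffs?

Planner FOC: ∂(Σu_j)/∂g_i = (Σα_j) − g_i = 0, so g_i^SO = Σα_j = 19 for every i; G^SO = 95.

95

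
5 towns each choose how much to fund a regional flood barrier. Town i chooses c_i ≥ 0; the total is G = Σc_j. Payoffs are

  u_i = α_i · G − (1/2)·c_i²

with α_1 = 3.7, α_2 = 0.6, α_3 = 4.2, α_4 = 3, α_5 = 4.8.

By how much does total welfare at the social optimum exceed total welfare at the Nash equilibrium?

430.4

Town i's FOC: ∂u_i/∂c_i = α_i − c_i = 0, so c_i* = α_i.
NE contributions = (3.7, 0.6, 4.2, 3, 4.8); G = 16.3.
W^NE = (Σα)·G − ½Σα_i² = 16.3² − ½·63.73 = 233.825.
Planner sets c_i = Σα_j = 16.3 for every i, so G^SO = 5·16.3 = 81.5.
W^SO = (Σα)·G^SO − ½·5·(Σα)² = (5/2)·16.3² = 664.225.
Deadweight loss = W^SO − W^NE = 430.4.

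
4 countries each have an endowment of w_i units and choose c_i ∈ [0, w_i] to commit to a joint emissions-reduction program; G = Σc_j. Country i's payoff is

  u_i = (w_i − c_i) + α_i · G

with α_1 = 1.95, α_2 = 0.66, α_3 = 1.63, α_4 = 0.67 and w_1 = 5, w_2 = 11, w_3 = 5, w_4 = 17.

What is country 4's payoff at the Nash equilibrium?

23.7

∂u_i/∂c_i = α_i − 1, so country i contributes w_i if α_i > 1, else 0.
α_i > 1 for i ∈ {1, 3}; NE contributions (5, 0, 5, 0), G = 10.
u_4 = (17 − 0) + 0.67·10 = 23.7.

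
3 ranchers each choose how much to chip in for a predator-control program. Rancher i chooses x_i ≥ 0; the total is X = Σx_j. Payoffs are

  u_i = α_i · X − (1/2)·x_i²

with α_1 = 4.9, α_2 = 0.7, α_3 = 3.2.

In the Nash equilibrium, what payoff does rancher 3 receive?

23.04

Rancher i's FOC: ∂u_i/∂x_i = α_i − x_i = 0, so x_i* = α_i.
NE contributions = (4.9, 0.7, 3.2); X = 8.8.
u_3 = α_3·X − ½·(x_3)² = 3.2·8.8 − ½·3.2² = 23.04.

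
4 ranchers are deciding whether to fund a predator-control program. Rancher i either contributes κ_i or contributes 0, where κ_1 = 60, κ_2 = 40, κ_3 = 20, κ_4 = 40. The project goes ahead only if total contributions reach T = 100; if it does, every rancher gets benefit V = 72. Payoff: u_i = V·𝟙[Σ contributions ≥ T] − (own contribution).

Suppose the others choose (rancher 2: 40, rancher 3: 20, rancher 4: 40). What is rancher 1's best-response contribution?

Others' total = 100 ≥ 100; contributing adds cost 60 for no extra benefit.
Best response: 0.

0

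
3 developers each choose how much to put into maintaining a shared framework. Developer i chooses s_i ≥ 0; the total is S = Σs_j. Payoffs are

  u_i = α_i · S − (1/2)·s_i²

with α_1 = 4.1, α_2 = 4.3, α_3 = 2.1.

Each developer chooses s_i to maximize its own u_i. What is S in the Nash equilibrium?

Developer i's FOC: ∂u_i/∂s_i = α_i − s_i = 0, so s_i* = α_i.
NE contributions = (4.1, 4.3, 2.1); S = 10.5.

10.5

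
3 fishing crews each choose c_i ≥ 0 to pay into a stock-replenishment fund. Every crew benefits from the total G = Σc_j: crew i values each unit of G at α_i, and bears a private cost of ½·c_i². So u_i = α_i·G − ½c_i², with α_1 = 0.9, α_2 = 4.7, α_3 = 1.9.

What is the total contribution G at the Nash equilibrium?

7.5

Crew i's FOC: ∂u_i/∂c_i = α_i − c_i = 0, so c_i* = α_i.
NE contributions = (0.9, 4.7, 1.9); G = 7.5.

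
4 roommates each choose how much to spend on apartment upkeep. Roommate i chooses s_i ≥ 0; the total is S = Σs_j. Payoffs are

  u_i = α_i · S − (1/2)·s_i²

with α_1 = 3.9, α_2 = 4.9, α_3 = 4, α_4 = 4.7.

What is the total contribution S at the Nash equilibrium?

Roommate i's FOC: ∂u_i/∂s_i = α_i − s_i = 0, so s_i* = α_i.
NE contributions = (3.9, 4.9, 4, 4.7); S = 17.5.

17.5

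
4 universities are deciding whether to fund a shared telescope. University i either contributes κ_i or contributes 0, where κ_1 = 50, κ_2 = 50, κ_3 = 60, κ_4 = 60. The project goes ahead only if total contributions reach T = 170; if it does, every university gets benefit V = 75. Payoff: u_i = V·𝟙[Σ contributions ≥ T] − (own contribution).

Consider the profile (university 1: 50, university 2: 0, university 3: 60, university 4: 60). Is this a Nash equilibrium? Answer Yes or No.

Yes

Total = 170 ≥ 170: provided.
University 1 (pledges 50, payoff 25): dropping to 0 → total 120, payoff 0. No gain.
University 2 (pledges 0, payoff 75): pledging 50 → total 220, payoff 25. No gain.
University 3 (pledges 60, payoff 15): dropping to 0 → total 110, payoff 0. No gain.
University 4 (pledges 60, payoff 15): dropping to 0 → total 110, payoff 0. No gain.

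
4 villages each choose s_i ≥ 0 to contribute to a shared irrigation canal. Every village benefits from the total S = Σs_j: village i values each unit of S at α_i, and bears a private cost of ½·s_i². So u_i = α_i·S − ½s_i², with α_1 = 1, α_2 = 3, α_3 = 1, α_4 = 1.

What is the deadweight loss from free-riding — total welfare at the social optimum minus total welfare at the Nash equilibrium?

42

Village i's FOC: ∂u_i/∂s_i = α_i − s_i = 0, so s_i* = α_i.
NE contributions = (1, 3, 1, 1); S = 6.
W^NE = (Σα)·S − ½Σα_i² = 6² − ½·12 = 30.
Planner sets s_i = Σα_j = 6 for every i, so S^SO = 4·6 = 24.
W^SO = (Σα)·S^SO − ½·4·(Σα)² = (4/2)·6² = 72.
Deadweight loss = W^SO − W^NE = 42.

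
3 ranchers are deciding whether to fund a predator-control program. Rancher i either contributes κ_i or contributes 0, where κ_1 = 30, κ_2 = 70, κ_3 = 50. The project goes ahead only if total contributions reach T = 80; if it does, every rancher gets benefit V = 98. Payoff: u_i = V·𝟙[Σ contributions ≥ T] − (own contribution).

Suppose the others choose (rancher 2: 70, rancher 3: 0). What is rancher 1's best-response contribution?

30

Others' total = 70. Contributing 30 brings total to 100 ≥ 80: gain V − κ_1 = 68.
Best response: 30.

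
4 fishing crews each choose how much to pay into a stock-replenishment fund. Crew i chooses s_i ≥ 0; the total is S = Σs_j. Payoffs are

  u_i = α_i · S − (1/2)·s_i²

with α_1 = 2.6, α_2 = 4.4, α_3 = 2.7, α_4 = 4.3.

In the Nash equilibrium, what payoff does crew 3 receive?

34.155

Crew i's FOC: ∂u_i/∂s_i = α_i − s_i = 0, so s_i* = α_i.
NE contributions = (2.6, 4.4, 2.7, 4.3); S = 14.
u_3 = α_3·S − ½·(s_3)² = 2.7·14 − ½·2.7² = 34.155.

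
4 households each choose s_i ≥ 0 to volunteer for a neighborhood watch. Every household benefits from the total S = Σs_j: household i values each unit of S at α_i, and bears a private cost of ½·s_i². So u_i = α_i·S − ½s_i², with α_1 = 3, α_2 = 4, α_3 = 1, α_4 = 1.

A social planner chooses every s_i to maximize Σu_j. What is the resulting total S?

Planner FOC: ∂(Σu_j)/∂s_i = (Σα_j) − s_i = 0, so s_i^SO = Σα_j = 9 for every i; S^SO = 36.

36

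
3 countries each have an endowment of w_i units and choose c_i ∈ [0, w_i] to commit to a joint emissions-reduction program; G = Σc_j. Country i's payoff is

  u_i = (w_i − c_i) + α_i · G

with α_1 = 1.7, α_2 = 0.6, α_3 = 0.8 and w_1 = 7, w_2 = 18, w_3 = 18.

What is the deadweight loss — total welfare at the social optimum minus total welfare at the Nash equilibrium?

∂u_i/∂c_i = α_i − 1, so country i contributes w_i if α_i > 1, else 0.
α_i > 1 for i ∈ {1}; NE contributions (7, 0, 0), G = 7.
W^NE = Σw_i − G^NE + (Σα_i)·G^NE = 43 + 2.1·7 = 57.7.
Planner: ∂(Σu_j)/∂c_i = Σα_j − 1 = 2.1 > 0, so everyone contributes w_i; G^SO = 43, W^SO = 43 + 2.1·43 = 133.3.
Deadweight loss = 75.6.

75.6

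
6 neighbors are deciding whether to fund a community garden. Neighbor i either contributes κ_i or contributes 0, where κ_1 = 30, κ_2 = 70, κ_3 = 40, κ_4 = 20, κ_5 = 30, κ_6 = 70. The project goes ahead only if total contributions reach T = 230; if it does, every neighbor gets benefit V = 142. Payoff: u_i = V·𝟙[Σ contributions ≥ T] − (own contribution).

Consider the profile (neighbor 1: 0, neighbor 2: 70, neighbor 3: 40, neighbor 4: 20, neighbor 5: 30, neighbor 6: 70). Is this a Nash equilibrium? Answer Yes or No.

Yes

Total = 230 ≥ 230: provided.
Neighbor 1 (pledges 0, payoff 142): pledging 30 → total 260, payoff 112. No gain.
Neighbor 2 (pledges 70, payoff 72): dropping to 0 → total 160, payoff 0. No gain.
Neighbor 3 (pledges 40, payoff 102): dropping to 0 → total 190, payoff 0. No gain.
Neighbor 4 (pledges 20, payoff 122): dropping to 0 → total 210, payoff 0. No gain.
Neighbor 5 (pledges 30, payoff 112): dropping to 0 → total 200, payoff 0. No gain.
Neighbor 6 (pledges 70, payoff 72): dropping to 0 → total 160, payoff 0. No gain.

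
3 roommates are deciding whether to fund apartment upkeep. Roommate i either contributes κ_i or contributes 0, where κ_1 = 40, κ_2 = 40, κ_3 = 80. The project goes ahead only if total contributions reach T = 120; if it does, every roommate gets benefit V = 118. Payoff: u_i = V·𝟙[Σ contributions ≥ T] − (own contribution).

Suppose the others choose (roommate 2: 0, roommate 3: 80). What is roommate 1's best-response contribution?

Others' total = 80. Contributing 40 brings total to 120 ≥ 120: gain V − κ_1 = 78.
Best response: 40.

40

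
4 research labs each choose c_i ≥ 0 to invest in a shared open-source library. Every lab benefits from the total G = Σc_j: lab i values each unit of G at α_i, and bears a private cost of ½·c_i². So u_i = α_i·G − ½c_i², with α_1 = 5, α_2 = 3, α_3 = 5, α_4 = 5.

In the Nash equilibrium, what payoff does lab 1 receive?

77.5

Lab i's FOC: ∂u_i/∂c_i = α_i − c_i = 0, so c_i* = α_i.
NE contributions = (5, 3, 5, 5); G = 18.
u_1 = α_1·G − ½·(c_1)² = 5·18 − ½·5² = 77.5.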